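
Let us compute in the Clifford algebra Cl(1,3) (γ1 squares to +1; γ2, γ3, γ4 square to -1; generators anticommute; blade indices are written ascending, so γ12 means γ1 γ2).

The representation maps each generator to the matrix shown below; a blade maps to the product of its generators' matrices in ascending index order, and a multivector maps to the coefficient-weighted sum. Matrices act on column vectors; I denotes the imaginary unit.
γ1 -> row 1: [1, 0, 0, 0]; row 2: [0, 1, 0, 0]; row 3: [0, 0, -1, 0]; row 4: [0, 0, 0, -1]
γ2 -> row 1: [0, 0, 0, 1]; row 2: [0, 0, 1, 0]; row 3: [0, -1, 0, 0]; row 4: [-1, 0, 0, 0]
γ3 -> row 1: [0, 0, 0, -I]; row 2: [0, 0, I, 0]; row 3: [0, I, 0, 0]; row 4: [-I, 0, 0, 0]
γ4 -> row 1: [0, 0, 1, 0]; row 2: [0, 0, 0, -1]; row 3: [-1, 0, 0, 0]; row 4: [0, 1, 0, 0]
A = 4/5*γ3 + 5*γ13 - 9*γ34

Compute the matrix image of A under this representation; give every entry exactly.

Bivector images (products of the table entries): rho(γ13) = rho(γ1)rho(γ3) = row 1: [0, 0, 0, -I]; row 2: [0, 0, I, 0]; row 3: [0, -I, 0, 0]; row 4: [I, 0, 0, 0]; rho(γ34) = rho(γ3)rho(γ4) = row 1: [0, -I, 0, 0]; row 2: [-I, 0, 0, 0]; row 3: [0, 0, 0, -I]; row 4: [0, 0, -I, 0].
M = (4/5)*rho(γ3) + (5)*rho(γ13) + (-9)*rho(γ34), summed entrywise:
Answer: row 1: [0, 9*I, 0, -29*I/5]; row 2: [9*I, 0, 29*I/5, 0]; row 3: [0, -21*I/5, 0, 9*I]; row 4: [21*I/5, 0, 9*I, 0]


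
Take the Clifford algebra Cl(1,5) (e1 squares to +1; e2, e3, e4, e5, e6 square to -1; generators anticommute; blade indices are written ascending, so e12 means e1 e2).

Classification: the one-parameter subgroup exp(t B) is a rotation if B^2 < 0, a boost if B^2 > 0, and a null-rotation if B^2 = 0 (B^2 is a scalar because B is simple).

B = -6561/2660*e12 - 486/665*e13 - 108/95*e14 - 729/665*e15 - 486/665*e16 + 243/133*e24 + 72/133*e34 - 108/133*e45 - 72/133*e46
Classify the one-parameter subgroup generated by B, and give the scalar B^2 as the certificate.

B^2 term by term: the squares give (-6561/2660)^2*(e12)^2 + (-486/665)^2*(e13)^2 + (-108/95)^2*(e14)^2 + (-729/665)^2*(e15)^2 + (-486/665)^2*(e16)^2 + (243/133)^2*(e24)^2 + (72/133)^2*(e34)^2 + (-108/133)^2*(e45)^2 + (-72/133)^2*(e46)^2 = 43046721/7075600*(+1) + 236196/442225*(+1) + 11664/9025*(+1) + 531441/442225*(+1) + 236196/442225*(+1) + 59049/17689*(-1) + 5184/17689*(-1) + 11664/17689*(-1) + 5184/17689*(-1) = 81/16 (each basis 2-blade squares to minus the product of its generators' squares); cross terms between blades sharing an index anticommute and cancel; the commuting (index-disjoint) pairs give grade-4 terms 2*c*c'*(blade product), which cancel blade by blade — e1234: -236196/88445 + 236196/88445 = 0; e1245: 354294/88445 - 354294/88445 = 0; e1246: 236196/88445 - 236196/88445 = 0; e1345: 104976/88445 - 104976/88445 = 0; e1346: 69984/88445 - 69984/88445 = 0; e1456: -104976/88445 + 104976/88445 = 0 — confirming B is simple. So B^2 = 81/16.
Answer: boost, certificate B^2 = 81/16. B^2 = 81/16 is basis-independent, so its sign is the whole story.


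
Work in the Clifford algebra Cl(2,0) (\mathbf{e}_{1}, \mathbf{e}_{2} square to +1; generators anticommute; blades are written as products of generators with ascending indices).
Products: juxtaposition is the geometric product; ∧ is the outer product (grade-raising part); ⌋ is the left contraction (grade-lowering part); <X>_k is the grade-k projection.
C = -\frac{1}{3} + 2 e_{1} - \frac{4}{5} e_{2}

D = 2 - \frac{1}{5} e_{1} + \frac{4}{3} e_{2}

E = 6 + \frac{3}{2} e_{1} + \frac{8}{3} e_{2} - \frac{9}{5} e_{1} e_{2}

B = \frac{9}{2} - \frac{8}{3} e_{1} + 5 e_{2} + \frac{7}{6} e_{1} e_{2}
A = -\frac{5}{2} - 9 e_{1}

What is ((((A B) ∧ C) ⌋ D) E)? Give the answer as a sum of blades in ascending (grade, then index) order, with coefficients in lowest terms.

step 1: \frac{51}{4} - \frac{203}{6} e_{1} - 23 e_{2} - \frac{575}{12} e_{1} e_{2}
step 2: -\frac{17}{4} + \frac{331}{9} e_{1} - \frac{38}{15} e_{2} + \frac{16027}{180} e_{1} e_{2}
step 3: -\frac{577}{30} + \frac{17}{20} e_{1} - \frac{17}{3} e_{2}
step 4: -\frac{9305}{72} - \frac{679}{20} e_{1} - \frac{78137}{900} e_{2} + \frac{3404}{75} e_{1} e_{2}
Answer: -\frac{9305}{72} - \frac{679}{20} e_{1} - \frac{78137}{900} e_{2} + \frac{3404}{75} e_{1} e_{2}


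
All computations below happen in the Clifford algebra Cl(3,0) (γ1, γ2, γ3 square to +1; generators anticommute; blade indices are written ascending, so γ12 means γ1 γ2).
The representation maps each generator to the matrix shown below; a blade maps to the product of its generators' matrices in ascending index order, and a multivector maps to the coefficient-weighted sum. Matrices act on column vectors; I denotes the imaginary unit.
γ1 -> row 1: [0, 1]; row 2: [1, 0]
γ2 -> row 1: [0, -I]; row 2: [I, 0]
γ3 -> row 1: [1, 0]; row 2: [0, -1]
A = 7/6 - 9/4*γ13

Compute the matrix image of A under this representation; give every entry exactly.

Bivector images (products of the table entries): rho(γ13) = rho(γ1)rho(γ3) = row 1: [0, -1]; row 2: [1, 0].
M = (7/6)*1 + (-9/4)*rho(γ13), summed entrywise (1 is the identity matrix):
Answer: row 1: [7/6, 9/4]; row 2: [-9/4, 7/6]


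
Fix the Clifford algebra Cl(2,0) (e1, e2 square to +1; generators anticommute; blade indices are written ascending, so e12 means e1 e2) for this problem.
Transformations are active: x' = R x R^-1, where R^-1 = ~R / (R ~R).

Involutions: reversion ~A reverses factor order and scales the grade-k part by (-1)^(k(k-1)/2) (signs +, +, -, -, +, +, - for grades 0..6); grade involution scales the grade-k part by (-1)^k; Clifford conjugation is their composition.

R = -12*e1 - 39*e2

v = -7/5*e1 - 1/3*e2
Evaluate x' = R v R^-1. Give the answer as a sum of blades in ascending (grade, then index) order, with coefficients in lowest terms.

~R = -12*e1 - 39*e2, and R ~R = 1665, so R^-1 = ~R / (1665).
R v = 149/5 - 253/5*e12
Answer: 2693/2775*e1 - 983/925*e2


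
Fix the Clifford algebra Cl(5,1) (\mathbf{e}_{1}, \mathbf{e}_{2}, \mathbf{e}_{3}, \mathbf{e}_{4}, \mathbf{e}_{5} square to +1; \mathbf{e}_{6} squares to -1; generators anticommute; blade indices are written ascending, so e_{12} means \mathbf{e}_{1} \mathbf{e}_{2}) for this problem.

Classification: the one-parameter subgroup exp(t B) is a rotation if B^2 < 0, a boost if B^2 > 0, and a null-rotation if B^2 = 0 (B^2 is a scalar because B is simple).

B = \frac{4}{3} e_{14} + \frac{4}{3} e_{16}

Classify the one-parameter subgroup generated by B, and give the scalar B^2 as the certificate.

B^2 term by term: the squares give (\frac{4}{3})^2*(e_{14})^2 + (\frac{4}{3})^2*(e_{16})^2 = \frac{16}{9}*(-1) + \frac{16}{9}*(+1) = 0 (each basis 2-blade squares to minus the product of its generators' squares); cross terms between blades sharing an index anticommute and cancel. So B^2 = 0.
Answer: null-rotation, certificate B^2 = 0. Why this suffices: the scalar 0 survives any versor conjugation, so its sign alone determines the class however B is presented.


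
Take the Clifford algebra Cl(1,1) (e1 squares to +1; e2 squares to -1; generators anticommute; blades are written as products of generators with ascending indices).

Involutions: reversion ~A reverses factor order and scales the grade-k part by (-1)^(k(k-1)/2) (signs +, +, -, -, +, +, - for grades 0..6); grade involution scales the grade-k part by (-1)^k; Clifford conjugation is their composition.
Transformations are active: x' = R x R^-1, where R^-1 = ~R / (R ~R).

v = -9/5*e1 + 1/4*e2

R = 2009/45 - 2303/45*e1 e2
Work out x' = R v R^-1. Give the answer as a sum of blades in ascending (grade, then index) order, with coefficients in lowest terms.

~R = 2009/45 + 2303/45*e1 e2, and R ~R = -422576/675, so R^-1 = ~R / (-422576/675).
R v = -60809/900*e1 - 72863/900*e2
Answer: 12077/1056*e1 + 59647/5280*e2


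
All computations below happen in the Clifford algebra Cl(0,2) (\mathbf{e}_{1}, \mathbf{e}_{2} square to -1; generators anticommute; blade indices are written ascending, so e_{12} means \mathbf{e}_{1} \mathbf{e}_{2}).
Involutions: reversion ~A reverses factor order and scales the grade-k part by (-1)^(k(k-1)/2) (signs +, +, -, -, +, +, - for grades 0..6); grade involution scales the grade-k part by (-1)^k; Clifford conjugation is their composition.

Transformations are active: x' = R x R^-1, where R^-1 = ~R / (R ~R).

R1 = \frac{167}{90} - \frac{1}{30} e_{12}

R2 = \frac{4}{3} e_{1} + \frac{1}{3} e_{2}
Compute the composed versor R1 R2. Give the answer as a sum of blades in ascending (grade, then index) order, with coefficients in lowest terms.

Distribute over the terms of R1 (each basis-blade product reordered to ascending indices, repeated generators contracted through their squares):
(\frac{167}{90}) R2 = \frac{334}{135} e_{1} + \frac{167}{270} e_{2}
(-\frac{1}{30} e_{12}) R2 = \frac{1}{90} e_{1} - \frac{2}{45} e_{2}
Summing the partial products and collecting blades:
Answer: \frac{671}{270} e_{1} + \frac{31}{54} e_{2}


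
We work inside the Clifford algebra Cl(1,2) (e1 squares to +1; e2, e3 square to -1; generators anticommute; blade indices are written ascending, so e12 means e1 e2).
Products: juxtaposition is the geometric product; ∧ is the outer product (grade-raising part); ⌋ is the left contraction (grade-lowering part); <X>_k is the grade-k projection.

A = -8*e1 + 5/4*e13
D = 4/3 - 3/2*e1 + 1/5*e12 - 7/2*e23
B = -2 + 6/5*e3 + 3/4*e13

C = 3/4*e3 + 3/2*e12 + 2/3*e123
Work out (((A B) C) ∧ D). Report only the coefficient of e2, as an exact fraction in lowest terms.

step 1: 15/16 + 29/2*e1 - 6*e3 - 121/10*e13
step 2: 9/2 + 363/40*e1 + 1789/60*e2 + 45/64*e3 + 173/32*e12 + 87/8*e13 - 509/60*e23 - 67/8*e123
step 3: 6 + 107/20*e1 + 1789/45*e2 + 15/16*e3 + 317/6*e12 + 1991/128*e13 - 4871/180*e23 - 28861/960*e123
Answer: 1789/45


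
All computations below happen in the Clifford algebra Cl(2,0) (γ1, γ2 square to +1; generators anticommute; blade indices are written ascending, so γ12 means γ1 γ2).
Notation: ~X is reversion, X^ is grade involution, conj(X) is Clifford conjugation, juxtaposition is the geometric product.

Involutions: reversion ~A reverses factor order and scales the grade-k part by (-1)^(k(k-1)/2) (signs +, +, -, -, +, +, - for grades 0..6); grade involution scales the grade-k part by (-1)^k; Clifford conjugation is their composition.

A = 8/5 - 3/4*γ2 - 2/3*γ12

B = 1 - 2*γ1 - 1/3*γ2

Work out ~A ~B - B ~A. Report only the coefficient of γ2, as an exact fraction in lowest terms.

first term: 37/20 - 154/45*γ1 + 1/20*γ2 - 5/6*γ12
second term: 37/20 - 134/45*γ1 - 157/60*γ2 + 13/6*γ12
Answer: 8/3


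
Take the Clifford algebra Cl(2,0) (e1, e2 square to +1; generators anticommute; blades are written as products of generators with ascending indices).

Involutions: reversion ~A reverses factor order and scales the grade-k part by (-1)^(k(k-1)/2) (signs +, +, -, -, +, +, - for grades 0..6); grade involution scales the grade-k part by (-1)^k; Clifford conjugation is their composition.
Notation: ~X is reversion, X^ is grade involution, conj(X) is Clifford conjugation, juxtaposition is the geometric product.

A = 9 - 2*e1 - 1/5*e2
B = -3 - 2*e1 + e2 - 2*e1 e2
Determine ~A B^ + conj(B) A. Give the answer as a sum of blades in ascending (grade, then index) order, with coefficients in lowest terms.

first term: -154/5 + 118/5*e1 - 22/5*e2 - 78/5*e1 e2
second term: -154/5 + 118/5*e1 - 22/5*e2 + 78/5*e1 e2
Answer: -308/5 + 236/5*e1 - 44/5*e2


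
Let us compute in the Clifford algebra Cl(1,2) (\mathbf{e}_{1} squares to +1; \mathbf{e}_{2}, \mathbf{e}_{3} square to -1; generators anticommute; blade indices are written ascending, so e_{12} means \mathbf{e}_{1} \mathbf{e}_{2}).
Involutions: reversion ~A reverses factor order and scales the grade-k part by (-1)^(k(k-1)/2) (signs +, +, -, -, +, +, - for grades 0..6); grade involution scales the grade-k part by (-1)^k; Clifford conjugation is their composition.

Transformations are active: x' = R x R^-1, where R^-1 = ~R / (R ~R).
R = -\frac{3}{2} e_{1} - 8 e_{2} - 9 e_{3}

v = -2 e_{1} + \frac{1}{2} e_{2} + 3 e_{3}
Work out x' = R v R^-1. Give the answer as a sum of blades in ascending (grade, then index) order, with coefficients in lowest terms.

~R = -\frac{3}{2} e_{1} - 8 e_{2} - 9 e_{3}, and R ~R = -\frac{571}{4}, so R^-1 = ~R / (-\frac{571}{4}).
R v = 34 - \frac{67}{4} e_{12} - \frac{45}{2} e_{13} - \frac{39}{2} e_{23}
Answer: \frac{1550}{571} e_{1} + \frac{3781}{1142} e_{2} + \frac{735}{571} e_{3}


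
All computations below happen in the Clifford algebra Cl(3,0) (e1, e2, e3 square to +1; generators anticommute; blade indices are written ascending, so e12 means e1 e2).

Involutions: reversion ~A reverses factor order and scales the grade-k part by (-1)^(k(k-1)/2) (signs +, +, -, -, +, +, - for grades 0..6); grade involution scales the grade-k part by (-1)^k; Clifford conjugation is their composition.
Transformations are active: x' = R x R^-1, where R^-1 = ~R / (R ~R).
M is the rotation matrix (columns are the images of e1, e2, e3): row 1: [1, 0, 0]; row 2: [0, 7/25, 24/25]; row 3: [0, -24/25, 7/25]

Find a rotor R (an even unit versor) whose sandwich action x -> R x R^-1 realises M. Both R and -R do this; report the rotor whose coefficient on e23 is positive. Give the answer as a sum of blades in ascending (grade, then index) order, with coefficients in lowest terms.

Method: write R = a + b12*e12 + b13*e13 + b23*e23 with a^2 + b12^2 + b13^2 + b23^2 = 1 (so R^-1 = ~R). Expanding the columns R e_j ~R gives tr M = 4a^2 - 1 and, from the antisymmetric part, M21 - M12 = -4a*b12, M13 - M31 = 4a*b13, M32 - M23 = -4a*b23.
Here tr M = 39/25, so a^2 = (1 + tr M)/4 = 16/25 and a = ±4/5. Taking a = 4/5: M21 - M12 = 0, M13 - M31 = 0, M32 - M23 = -48/25, giving b12 = 0, b13 = 0, b23 = 3/5, i.e. R = 4/5 + 3/5*e23.
Its e23 coefficient is already positive.
Answer: 4/5 + 3/5*e23. Recall the cover is two-to-one: with M of trace 39/25, both preimages act alike, and the stated e23 sign chooses the sheet.


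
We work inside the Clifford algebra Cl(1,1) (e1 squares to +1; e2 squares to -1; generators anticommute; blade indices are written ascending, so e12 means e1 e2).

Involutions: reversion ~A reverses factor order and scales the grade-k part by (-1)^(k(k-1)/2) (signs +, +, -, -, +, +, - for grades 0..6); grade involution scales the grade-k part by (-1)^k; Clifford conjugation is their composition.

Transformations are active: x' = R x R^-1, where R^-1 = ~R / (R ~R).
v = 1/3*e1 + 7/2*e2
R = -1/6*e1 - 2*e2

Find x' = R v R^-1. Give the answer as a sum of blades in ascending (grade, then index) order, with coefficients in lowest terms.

~R = -1/6*e1 - 2*e2, and R ~R = -143/36, so R^-1 = ~R / (-143/36).
R v = 125/18 + 1/12*e12
Answer: 107/429*e1 + 999/286*e2


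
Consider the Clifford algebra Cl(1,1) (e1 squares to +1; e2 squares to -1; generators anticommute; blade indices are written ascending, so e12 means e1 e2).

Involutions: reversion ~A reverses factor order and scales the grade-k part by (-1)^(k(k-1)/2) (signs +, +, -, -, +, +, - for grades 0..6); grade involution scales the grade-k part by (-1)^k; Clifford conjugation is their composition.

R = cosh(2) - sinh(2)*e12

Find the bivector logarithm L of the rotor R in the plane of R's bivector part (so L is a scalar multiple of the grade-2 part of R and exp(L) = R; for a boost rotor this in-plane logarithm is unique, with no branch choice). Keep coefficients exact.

The scalar part of R is cosh(2), which determines |rapidity| via cosh; the sign lives in the bivector part, and pairing them (bivector part over sinh of the rapidity = the plane) gives the unique in-plane L = rapidity * plane.
Concretely: cosh(rapidity) = cosh(2) gives rapidity = ±2, and since rapidity/sinh(rapidity) is even the sign is immaterial: L = (rapidity/sinh(rapidity)) * <R>_2 = (2/sinh(2)) * <R>_2.
Answer: -2*e12


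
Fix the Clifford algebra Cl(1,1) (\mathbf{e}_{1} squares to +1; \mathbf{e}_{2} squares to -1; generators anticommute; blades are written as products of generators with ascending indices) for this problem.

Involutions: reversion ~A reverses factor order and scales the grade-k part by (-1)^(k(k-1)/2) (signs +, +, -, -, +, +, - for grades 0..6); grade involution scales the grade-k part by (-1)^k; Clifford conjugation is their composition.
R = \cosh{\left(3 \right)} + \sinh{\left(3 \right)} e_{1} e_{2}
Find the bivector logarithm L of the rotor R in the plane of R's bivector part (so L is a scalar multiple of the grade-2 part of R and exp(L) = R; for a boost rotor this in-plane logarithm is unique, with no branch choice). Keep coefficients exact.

The scalar part of R is \cosh{\left(3 \right)}, which fixes the rapidity magnitude through cosh (cosh is even, so it cannot fix the sign — the bivector part carries that); dividing the bivector part by sinh of the rapidity gives the plane, and L = rapidity * plane, where the joint sign ambiguity of (rapidity, plane) cancels in the product.
Concretely: cosh(rapidity) = \cosh{\left(3 \right)} gives rapidity = ±3, and since rapidity/sinh(rapidity) is even the sign is immaterial: L = (rapidity/sinh(rapidity)) * <R>_2 = (\frac{3}{\sinh{\left(3 \right)}}) * <R>_2.
Answer: 3 e_{1} e_{2}


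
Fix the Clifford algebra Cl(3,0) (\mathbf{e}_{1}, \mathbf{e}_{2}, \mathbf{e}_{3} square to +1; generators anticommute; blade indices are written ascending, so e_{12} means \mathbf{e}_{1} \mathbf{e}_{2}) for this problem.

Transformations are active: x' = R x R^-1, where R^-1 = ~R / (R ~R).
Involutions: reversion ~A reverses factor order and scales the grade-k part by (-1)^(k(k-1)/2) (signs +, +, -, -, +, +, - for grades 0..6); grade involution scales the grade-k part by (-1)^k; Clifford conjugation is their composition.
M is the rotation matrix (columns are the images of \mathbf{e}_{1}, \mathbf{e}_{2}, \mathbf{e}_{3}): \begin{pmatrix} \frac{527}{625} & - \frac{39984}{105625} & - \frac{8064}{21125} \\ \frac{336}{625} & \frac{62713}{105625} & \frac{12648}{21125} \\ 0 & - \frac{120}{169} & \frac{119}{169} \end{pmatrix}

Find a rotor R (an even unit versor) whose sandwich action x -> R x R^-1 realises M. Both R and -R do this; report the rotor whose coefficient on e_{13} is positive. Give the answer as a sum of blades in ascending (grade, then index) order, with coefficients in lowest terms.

Method: write R = a + b12*e_{12} + b13*e_{13} + b23*e_{23} with a^2 + b12^2 + b13^2 + b23^2 = 1 (so R^-1 = ~R). Expanding the columns R e_j ~R gives tr M = 4a^2 - 1 and, from the antisymmetric part, M21 - M12 = -4a*b12, M13 - M31 = 4a*b13, M32 - M23 = -4a*b23.
Here tr M = \frac{226151}{105625}, so a^2 = (1 + tr M)/4 = \frac{82944}{105625} and a = ±\frac{288}{325}. Taking a = \frac{288}{325}: M21 - M12 = \frac{96768}{105625}, M13 - M31 = -\frac{8064}{21125}, M32 - M23 = -\frac{27648}{21125}, giving b12 = -\frac{84}{325}, b13 = -\frac{7}{65}, b23 = \frac{24}{65}, i.e. R = \frac{288}{325} - \frac{84}{325} e_{12} - \frac{7}{65} e_{13} + \frac{24}{65} e_{23}.
Its e_{13} coefficient is negative, so report the other preimage -R.
Answer: -\frac{288}{325} + \frac{84}{325} e_{12} + \frac{7}{65} e_{13} - \frac{24}{65} e_{23}. Recall the cover is two-to-one: with M of trace \frac{226151}{105625}, both preimages act alike, and the stated e_{13} sign chooses the sheet.


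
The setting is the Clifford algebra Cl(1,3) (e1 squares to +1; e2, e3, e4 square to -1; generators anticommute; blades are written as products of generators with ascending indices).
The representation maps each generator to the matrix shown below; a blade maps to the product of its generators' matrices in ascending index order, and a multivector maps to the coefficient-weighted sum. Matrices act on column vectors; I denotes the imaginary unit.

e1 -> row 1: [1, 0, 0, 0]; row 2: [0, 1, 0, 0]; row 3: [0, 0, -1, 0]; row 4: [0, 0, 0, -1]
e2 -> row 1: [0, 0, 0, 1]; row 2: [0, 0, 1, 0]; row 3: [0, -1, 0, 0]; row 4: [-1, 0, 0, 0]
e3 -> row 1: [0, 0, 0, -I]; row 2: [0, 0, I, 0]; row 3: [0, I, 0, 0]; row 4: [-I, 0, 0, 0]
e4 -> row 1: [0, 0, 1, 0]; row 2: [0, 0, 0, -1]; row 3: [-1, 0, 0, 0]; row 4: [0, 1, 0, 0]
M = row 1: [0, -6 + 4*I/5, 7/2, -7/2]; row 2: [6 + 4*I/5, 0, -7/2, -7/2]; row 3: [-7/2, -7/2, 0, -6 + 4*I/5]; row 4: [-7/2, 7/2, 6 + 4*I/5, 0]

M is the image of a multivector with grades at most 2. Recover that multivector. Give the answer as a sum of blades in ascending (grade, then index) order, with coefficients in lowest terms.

Method: the blade images are trace-orthogonal — tr(rho(e_A) rho(e_B)^-1) = 4 if A = B and 0 otherwise — and rho(e_A)^-1 = (e_A)^2 * rho(e_A) with (e_A)^2 = +1 or -1, so the coefficient of e_A in the preimage is (e_A)^2 * tr(M rho(e_A))/4.
Nonzero projections over blades of grade <= 2: e4: (e4)^2 = -1, tr(M rho(e4)) = -14, coefficient 7/2; e1 e2: (e1 e2)^2 = +1, tr(M rho(e1 e2)) = -14, coefficient -7/2; e2 e4: (e2 e4)^2 = -1, tr(M rho(e2 e4)) = 24, coefficient -6; e3 e4: (e3 e4)^2 = -1, tr(M rho(e3 e4)) = 16/5, coefficient -4/5. Every other blade of grade <= 2 projects to 0.
Answer: 7/2*e4 - 7/2*e1 e2 - 6*e2 e4 - 4/5*e3 e4


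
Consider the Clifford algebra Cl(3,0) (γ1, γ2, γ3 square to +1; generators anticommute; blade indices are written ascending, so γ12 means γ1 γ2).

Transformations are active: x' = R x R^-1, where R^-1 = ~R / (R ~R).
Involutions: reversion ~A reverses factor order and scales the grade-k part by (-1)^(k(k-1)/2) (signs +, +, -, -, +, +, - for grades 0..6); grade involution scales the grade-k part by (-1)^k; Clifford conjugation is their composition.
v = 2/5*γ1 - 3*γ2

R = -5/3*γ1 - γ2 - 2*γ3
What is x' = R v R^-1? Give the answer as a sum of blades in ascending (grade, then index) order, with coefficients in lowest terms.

~R = -5/3*γ1 - γ2 - 2*γ3, and R ~R = 70/9, so R^-1 = ~R / (70/9).
R v = 7/3 + 27/5*γ12 + 4/5*γ13 - 6*γ23
Answer: -7/5*γ1 + 12/5*γ2 - 6/5*γ3


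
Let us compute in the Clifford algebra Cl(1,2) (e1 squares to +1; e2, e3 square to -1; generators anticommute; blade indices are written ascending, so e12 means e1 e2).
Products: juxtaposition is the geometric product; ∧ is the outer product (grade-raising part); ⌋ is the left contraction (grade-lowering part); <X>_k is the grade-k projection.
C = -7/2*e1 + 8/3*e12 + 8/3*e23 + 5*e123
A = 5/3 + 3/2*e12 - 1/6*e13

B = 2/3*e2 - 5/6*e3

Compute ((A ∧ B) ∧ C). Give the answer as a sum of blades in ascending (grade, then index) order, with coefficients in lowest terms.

step 1: 10/9*e2 - 25/18*e3 - 41/36*e123
step 2: 35/9*e12 - 175/36*e13 - 100/27*e123
Answer: 35/9*e12 - 175/36*e13 - 100/27*e123


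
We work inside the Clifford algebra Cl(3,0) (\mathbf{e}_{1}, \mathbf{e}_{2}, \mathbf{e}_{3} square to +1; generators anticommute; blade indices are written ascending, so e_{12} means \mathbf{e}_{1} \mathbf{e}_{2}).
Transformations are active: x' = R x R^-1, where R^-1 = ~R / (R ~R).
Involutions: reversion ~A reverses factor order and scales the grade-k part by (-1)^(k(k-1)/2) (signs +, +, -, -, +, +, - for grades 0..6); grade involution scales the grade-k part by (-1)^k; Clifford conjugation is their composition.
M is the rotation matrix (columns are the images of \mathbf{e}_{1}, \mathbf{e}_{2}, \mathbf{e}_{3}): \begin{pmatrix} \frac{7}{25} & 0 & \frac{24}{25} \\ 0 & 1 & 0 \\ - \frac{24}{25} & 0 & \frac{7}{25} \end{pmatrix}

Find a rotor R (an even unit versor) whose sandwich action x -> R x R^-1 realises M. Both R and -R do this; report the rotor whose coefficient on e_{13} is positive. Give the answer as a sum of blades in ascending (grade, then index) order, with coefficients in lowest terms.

Method: write R = a + b12*e_{12} + b13*e_{13} + b23*e_{23} with a^2 + b12^2 + b13^2 + b23^2 = 1 (so R^-1 = ~R). Expanding the columns R e_j ~R gives tr M = 4a^2 - 1 and, from the antisymmetric part, M21 - M12 = -4a*b12, M13 - M31 = 4a*b13, M32 - M23 = -4a*b23.
Here tr M = \frac{39}{25}, so a^2 = (1 + tr M)/4 = \frac{16}{25} and a = ±\frac{4}{5}. Taking a = \frac{4}{5}: M21 - M12 = 0, M13 - M31 = \frac{48}{25}, M32 - M23 = 0, giving b12 = 0, b13 = \frac{3}{5}, b23 = 0, i.e. R = \frac{4}{5} + \frac{3}{5} e_{13}.
Its e_{13} coefficient is already positive.
Answer: \frac{4}{5} + \frac{3}{5} e_{13}. Recall the cover is two-to-one: with M of trace \frac{39}{25}, both preimages act alike, and the stated e_{13} sign chooses the sheet.


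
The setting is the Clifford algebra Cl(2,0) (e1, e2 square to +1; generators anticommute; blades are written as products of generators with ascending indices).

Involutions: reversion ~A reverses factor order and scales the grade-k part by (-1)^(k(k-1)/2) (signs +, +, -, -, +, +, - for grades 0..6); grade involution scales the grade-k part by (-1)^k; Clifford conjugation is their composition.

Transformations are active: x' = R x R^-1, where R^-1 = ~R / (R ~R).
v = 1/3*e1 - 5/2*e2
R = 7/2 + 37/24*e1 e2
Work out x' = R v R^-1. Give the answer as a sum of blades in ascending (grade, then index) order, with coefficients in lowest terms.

~R = 7/2 - 37/24*e1 e2, and R ~R = 8425/576, so R^-1 = ~R / (8425/576).
R v = -43/16*e1 - 667/72*e2
Answer: -40933/25275*e1 - 32579/16850*e2


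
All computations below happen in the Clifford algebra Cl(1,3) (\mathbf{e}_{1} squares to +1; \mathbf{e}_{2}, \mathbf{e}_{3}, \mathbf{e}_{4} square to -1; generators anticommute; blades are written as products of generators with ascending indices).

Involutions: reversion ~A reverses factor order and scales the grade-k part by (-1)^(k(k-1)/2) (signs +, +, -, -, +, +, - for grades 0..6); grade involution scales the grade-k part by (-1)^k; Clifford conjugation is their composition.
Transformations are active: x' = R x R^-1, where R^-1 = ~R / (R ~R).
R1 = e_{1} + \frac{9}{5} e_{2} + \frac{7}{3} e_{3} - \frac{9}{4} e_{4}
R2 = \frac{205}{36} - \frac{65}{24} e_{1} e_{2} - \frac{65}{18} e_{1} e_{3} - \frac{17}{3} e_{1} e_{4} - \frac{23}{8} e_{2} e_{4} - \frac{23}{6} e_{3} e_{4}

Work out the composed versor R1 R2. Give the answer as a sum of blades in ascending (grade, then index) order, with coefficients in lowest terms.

Distribute over the terms of R1 (each basis-blade product reordered to ascending indices, repeated generators contracted through their squares):
(e_{1}) R2 = \frac{205}{36} e_{1} - \frac{65}{24} e_{2} - \frac{65}{18} e_{3} - \frac{17}{3} e_{4} - \frac{23}{8} e_{1} e_{2} e_{4} - \frac{23}{6} e_{1} e_{3} e_{4}
(\frac{9}{5} e_{2}) R2 = -\frac{39}{8} e_{1} + \frac{41}{4} e_{2} + \frac{207}{40} e_{4} + \frac{13}{2} e_{1} e_{2} e_{3} + \frac{51}{5} e_{1} e_{2} e_{4} - \frac{69}{10} e_{2} e_{3} e_{4}
(\frac{7}{3} e_{3}) R2 = -\frac{455}{54} e_{1} + \frac{1435}{108} e_{3} + \frac{161}{18} e_{4} - \frac{455}{72} e_{1} e_{2} e_{3} + \frac{119}{9} e_{1} e_{3} e_{4} + \frac{161}{24} e_{2} e_{3} e_{4}
(-\frac{9}{4} e_{4}) R2 = \frac{51}{4} e_{1} + \frac{207}{32} e_{2} + \frac{69}{8} e_{3} - \frac{205}{16} e_{4} + \frac{195}{32} e_{1} e_{2} e_{4} + \frac{65}{8} e_{1} e_{3} e_{4}
Summing the partial products and collecting blades:
Answer: \frac{1111}{216} e_{1} + \frac{1345}{96} e_{2} + \frac{3953}{216} e_{3} - \frac{3139}{720} e_{4} + \frac{13}{72} e_{1} e_{2} e_{3} + \frac{2147}{160} e_{1} e_{2} e_{4} + \frac{1261}{72} e_{1} e_{3} e_{4} - \frac{23}{120} e_{2} e_{3} e_{4}


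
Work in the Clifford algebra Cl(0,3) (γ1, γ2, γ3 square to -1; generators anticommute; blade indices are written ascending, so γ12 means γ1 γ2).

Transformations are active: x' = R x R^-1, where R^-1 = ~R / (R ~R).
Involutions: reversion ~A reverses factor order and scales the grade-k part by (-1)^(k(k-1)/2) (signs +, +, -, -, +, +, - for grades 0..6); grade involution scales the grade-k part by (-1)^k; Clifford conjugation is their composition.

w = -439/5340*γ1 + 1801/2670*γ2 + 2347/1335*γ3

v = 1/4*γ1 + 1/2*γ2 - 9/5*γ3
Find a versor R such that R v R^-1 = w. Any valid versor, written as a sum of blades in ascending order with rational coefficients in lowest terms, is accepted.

Here q(v) = q(w) = -1421/400; the classical choice R = v + w = 224/1335*γ1 + 1568/1335*γ2 - 56/1335*γ3 then realises v -> w under the sandwich.
Answer: 224/1335*γ1 + 1568/1335*γ2 - 56/1335*γ3


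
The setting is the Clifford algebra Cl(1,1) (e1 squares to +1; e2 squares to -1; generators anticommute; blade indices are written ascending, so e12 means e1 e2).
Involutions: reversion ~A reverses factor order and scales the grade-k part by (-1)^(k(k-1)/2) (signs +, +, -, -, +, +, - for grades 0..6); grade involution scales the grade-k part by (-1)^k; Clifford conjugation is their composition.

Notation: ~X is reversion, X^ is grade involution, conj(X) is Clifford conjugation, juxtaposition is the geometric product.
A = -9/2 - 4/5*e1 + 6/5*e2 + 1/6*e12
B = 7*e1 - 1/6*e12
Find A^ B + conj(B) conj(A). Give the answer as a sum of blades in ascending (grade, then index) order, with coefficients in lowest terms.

first term: 1003/180 - 313/10*e1 - 13/10*e2 + 183/20*e12
second term: -1013/180 + 317/10*e1 + 31/30*e2 + 153/20*e12
Answer: -1/18 + 2/5*e1 - 4/15*e2 + 84/5*e12


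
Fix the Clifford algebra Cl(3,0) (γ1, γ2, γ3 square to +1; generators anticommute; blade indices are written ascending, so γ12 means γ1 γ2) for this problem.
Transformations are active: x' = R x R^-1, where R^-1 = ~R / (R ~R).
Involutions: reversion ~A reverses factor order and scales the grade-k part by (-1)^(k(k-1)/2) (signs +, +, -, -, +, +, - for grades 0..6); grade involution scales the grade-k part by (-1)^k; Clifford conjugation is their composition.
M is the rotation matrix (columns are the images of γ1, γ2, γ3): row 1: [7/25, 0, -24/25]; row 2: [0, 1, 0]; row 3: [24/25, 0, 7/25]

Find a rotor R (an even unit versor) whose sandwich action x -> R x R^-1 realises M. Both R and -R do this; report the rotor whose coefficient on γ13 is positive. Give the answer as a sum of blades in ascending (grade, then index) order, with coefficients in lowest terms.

Method: write R = a + b12*γ12 + b13*γ13 + b23*γ23 with a^2 + b12^2 + b13^2 + b23^2 = 1 (so R^-1 = ~R). Expanding the columns R e_j ~R gives tr M = 4a^2 - 1 and, from the antisymmetric part, M21 - M12 = -4a*b12, M13 - M31 = 4a*b13, M32 - M23 = -4a*b23.
Here tr M = 39/25, so a^2 = (1 + tr M)/4 = 16/25 and a = ±4/5. Taking a = 4/5: M21 - M12 = 0, M13 - M31 = -48/25, M32 - M23 = 0, giving b12 = 0, b13 = -3/5, b23 = 0, i.e. R = 4/5 - 3/5*γ13.
Its γ13 coefficient is negative, so report the other preimage -R.
Answer: -4/5 + 3/5*γ13. Why the constraint matters: R and -R act identically through the sandwich — M has trace 39/25 either way — so only the sign condition on γ13 picks one of the two preimages.


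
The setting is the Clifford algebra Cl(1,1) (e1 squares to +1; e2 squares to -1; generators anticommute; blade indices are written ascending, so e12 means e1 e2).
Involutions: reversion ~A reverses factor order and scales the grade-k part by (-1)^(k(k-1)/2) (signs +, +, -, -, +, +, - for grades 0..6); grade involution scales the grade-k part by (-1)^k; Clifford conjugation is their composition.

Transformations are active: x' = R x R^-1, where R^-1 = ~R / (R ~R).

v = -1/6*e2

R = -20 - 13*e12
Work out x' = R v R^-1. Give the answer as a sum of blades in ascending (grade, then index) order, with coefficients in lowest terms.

~R = -20 + 13*e12, and R ~R = 231, so R^-1 = ~R / (231).
R v = -13/6*e1 + 10/3*e2
Answer: 260/693*e1 - 569/1386*e2


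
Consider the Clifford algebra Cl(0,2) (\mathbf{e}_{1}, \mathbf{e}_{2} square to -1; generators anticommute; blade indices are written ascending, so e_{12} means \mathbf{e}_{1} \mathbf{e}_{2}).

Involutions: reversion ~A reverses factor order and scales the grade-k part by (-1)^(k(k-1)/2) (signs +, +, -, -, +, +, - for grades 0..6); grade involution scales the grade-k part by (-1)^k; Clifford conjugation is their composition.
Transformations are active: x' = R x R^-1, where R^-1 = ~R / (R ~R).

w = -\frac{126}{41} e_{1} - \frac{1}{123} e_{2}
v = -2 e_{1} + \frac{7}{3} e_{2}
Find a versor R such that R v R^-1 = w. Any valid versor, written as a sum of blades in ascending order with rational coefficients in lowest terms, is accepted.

Why this works: both vectors square to -\frac{85}{9}, so q(v) = q(w) and R = v + w = -\frac{208}{41} e_{1} + \frac{286}{123} e_{2} carries v to w — its own direction survives, the complement (v - w)/2 flips.
Answer: -\frac{208}{41} e_{1} + \frac{286}{123} e_{2}


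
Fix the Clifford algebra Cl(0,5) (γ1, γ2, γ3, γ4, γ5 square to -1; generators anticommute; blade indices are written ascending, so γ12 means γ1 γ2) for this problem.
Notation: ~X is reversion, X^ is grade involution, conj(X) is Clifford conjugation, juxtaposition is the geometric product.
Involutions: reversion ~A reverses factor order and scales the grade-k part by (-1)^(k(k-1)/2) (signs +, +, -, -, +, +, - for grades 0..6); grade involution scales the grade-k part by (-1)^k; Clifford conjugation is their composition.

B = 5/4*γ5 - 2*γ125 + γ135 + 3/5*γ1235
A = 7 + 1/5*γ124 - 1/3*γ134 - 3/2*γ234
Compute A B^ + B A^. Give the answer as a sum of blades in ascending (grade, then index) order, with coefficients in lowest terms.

first term: -35/4*γ5 - 11/15*γ45 + 14*γ125 - 7*γ135 - 9/10*γ145 + 1/5*γ245 + 3/25*γ345 + 21/5*γ1235 - 7/4*γ1245 - 31/12*γ1345 + 281/120*γ2345
second term: 35/4*γ5 + 11/15*γ45 - 14*γ125 + 7*γ135 + 9/10*γ145 - 1/5*γ245 - 3/25*γ345 + 21/5*γ1235 - 5/4*γ1245 - 41/12*γ1345 - 169/120*γ2345
Answer: 42/5*γ1235 - 3*γ1245 - 6*γ1345 + 14/15*γ2345


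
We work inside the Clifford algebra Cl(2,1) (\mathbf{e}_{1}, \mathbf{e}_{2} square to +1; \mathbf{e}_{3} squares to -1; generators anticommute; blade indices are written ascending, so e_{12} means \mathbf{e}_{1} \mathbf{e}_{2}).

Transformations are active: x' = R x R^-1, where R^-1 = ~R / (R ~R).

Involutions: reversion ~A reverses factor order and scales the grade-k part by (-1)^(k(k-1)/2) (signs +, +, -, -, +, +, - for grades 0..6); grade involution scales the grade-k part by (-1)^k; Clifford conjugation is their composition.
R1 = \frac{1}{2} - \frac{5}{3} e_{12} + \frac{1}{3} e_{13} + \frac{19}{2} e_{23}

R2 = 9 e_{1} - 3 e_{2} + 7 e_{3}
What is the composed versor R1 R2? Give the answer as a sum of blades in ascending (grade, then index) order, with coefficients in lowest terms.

Distribute over the terms of R2 (each basis-blade product reordered to ascending indices, repeated generators contracted through their squares):
R1 (9 e_{1}) = \frac{9}{2} e_{1} + 15 e_{2} - 3 e_{3} + \frac{171}{2} e_{123}
R1 (-3 e_{2}) = 5 e_{1} - \frac{3}{2} e_{2} + \frac{57}{2} e_{3} + e_{123}
R1 (7 e_{3}) = -\frac{7}{3} e_{1} - \frac{133}{2} e_{2} + \frac{7}{2} e_{3} - \frac{35}{3} e_{123}
Summing the partial products and collecting blades:
Answer: \frac{43}{6} e_{1} - 53 e_{2} + 29 e_{3} + \frac{449}{6} e_{123}


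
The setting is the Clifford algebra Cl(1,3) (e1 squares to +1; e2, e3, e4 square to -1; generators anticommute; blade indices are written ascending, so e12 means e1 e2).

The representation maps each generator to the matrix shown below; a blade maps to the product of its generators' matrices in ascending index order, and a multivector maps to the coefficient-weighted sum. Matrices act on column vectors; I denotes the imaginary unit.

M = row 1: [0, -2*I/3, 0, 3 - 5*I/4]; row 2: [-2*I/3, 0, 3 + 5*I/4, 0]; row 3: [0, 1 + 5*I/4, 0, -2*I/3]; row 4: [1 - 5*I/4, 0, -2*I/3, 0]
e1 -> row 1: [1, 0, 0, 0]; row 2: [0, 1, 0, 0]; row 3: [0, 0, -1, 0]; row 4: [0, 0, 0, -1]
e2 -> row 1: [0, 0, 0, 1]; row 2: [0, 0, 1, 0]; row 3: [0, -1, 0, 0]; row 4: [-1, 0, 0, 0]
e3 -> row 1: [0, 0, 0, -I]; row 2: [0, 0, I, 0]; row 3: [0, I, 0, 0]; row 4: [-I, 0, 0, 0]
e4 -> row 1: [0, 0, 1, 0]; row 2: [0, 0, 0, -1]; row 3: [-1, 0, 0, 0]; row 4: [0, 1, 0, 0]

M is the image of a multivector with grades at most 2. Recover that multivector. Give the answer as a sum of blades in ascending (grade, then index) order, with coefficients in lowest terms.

Method: the blade images are trace-orthogonal — tr(rho(e_A) rho(e_B)^-1) = 4 if A = B and 0 otherwise — and rho(e_A)^-1 = (e_A)^2 * rho(e_A) with (e_A)^2 = +1 or -1, so the coefficient of e_A in the preimage is (e_A)^2 * tr(M rho(e_A))/4.
Nonzero projections over blades of grade <= 2: e2: (e2)^2 = -1, tr(M rho(e2)) = -4, coefficient 1; e3: (e3)^2 = -1, tr(M rho(e3)) = -5, coefficient 5/4; e12: (e12)^2 = +1, tr(M rho(e12)) = 8, coefficient 2; e34: (e34)^2 = -1, tr(M rho(e34)) = -8/3, coefficient 2/3. Every other blade of grade <= 2 projects to 0.
Answer: e2 + 5/4*e3 + 2*e12 + 2/3*e34


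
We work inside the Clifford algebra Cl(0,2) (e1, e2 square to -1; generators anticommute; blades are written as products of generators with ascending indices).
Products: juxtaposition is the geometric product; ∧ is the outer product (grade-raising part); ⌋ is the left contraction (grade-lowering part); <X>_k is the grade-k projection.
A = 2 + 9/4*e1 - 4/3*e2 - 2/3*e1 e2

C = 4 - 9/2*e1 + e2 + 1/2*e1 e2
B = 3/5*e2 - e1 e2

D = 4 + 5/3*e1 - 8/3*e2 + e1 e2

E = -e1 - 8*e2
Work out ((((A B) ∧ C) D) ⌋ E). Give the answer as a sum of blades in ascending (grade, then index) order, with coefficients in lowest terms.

step 1: 2/15 + 26/15*e1 + 69/20*e2 - 13/20*e1 e2
step 2: 8/15 + 19/3*e1 + 209/15*e2 + 589/40*e1 e2
step 3: 1681/120 + 3574/45*e1 + 26107/360*e2 + 1739/90*e1 e2
step 4: 29681/45 - 1681/120*e1 - 1681/15*e2
Answer: 29681/45 - 1681/120*e1 - 1681/15*e2


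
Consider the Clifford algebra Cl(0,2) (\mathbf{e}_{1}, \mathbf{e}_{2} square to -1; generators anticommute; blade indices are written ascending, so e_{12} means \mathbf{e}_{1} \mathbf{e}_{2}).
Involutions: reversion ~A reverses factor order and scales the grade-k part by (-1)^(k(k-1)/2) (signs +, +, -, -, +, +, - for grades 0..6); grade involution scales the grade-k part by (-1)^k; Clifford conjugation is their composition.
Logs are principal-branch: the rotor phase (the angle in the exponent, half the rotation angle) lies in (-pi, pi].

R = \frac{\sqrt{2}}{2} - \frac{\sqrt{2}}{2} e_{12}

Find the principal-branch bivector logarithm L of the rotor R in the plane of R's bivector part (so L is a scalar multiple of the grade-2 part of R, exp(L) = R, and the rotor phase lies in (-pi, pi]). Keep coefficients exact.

The scalar part of R is \frac{\sqrt{2}}{2}, so the principal-branch rotor phase is pinned; divide the bivector part by its sine to get the unit plane — L is the phase times that plane.
Concretely: cos(phase) = \frac{\sqrt{2}}{2} gives phase = ±\frac{\pi}{4}, and since phase/sin(phase) is even the sign is immaterial: L = (phase/sin(phase)) * <R>_2 = (\frac{\sqrt{2} \pi}{4}) * <R>_2.
Answer: - \frac{\pi}{4} e_{12}


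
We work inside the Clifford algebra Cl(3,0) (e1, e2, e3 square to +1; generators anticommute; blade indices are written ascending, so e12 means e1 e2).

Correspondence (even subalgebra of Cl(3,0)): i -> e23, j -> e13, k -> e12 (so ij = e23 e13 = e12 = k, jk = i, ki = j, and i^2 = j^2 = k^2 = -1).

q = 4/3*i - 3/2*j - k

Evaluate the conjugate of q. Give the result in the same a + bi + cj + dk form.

In blades: q = -e12 - 3/2*e13 + 4/3*e23.
Quaternion conjugation is reversion on the even subalgebra: the scalar is fixed and every grade-2 blade flips sign, giving e12 + 3/2*e13 - 4/3*e23; translating back:
Answer: -4/3*i + 3/2*j + k


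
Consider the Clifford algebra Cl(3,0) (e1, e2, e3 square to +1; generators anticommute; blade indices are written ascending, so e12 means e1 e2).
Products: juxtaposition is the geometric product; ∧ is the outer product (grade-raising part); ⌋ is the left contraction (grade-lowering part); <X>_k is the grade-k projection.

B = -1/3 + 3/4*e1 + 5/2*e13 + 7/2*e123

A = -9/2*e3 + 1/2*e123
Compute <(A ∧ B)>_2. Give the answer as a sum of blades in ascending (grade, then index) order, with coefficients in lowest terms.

step 1: 3/2*e3 + 27/8*e13 - 1/6*e123
step 2: 27/8*e13
Answer: 27/8*e13


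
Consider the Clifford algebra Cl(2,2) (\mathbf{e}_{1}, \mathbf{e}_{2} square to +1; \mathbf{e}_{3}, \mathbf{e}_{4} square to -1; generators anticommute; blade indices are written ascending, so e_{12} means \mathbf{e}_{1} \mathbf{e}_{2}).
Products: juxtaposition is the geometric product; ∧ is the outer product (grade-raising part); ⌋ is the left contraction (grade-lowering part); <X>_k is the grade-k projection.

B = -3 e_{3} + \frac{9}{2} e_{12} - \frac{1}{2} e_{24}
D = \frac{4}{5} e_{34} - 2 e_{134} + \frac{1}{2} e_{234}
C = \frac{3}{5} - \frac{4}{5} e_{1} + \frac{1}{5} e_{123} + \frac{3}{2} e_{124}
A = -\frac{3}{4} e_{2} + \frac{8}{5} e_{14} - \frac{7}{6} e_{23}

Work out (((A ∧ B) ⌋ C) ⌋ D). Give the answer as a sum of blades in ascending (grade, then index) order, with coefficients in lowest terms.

step 1: \frac{9}{4} e_{23} + \frac{24}{5} e_{134}
step 2: \frac{9}{20} e_{1}
step 3: -\frac{9}{10} e_{34}
Answer: -\frac{9}{10} e_{34}
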